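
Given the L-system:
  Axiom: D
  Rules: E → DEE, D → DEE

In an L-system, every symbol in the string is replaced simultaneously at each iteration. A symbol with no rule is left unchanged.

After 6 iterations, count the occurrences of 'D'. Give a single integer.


Answer: 243

Derivation:
Step 0: D  (1 'D')
Step 1: DEE  (1 'D')
Step 2: DEEDEEDEE  (3 'D')
Step 3: DEEDEEDEEDEEDEEDEEDEEDEEDEE  (9 'D')
Step 4: DEEDEEDEEDEEDEEDEEDEEDEEDEEDEEDEEDEEDEEDEEDEEDEEDEEDEEDEEDEEDEEDEEDEEDEEDEEDEEDEE  (27 'D')
Step 5: DEEDEEDEEDEEDEEDEEDEEDEEDEEDEEDEEDEEDEEDEEDEEDEEDEEDEEDEEDEEDEEDEEDEEDEEDEEDEEDEEDEEDEEDEEDEEDEEDEEDEEDEEDEEDEEDEEDEEDEEDEEDEEDEEDEEDEEDEEDEEDEEDEEDEEDEEDEEDEEDEEDEEDEEDEEDEEDEEDEEDEEDEEDEEDEEDEEDEEDEEDEEDEEDEEDEEDEEDEEDEEDEEDEEDEEDEEDEEDEEDEE  (81 'D')
Step 6: DEEDEEDEEDEEDEEDEEDEEDEEDEEDEEDEEDEEDEEDEEDEEDEEDEEDEEDEEDEEDEEDEEDEEDEEDEEDEEDEEDEEDEEDEEDEEDEEDEEDEEDEEDEEDEEDEEDEEDEEDEEDEEDEEDEEDEEDEEDEEDEEDEEDEEDEEDEEDEEDEEDEEDEEDEEDEEDEEDEEDEEDEEDEEDEEDEEDEEDEEDEEDEEDEEDEEDEEDEEDEEDEEDEEDEEDEEDEEDEEDEEDEEDEEDEEDEEDEEDEEDEEDEEDEEDEEDEEDEEDEEDEEDEEDEEDEEDEEDEEDEEDEEDEEDEEDEEDEEDEEDEEDEEDEEDEEDEEDEEDEEDEEDEEDEEDEEDEEDEEDEEDEEDEEDEEDEEDEEDEEDEEDEEDEEDEEDEEDEEDEEDEEDEEDEEDEEDEEDEEDEEDEEDEEDEEDEEDEEDEEDEEDEEDEEDEEDEEDEEDEEDEEDEEDEEDEEDEEDEEDEEDEEDEEDEEDEEDEEDEEDEEDEEDEEDEEDEEDEEDEEDEEDEEDEEDEEDEEDEEDEEDEEDEEDEEDEEDEEDEEDEEDEEDEEDEEDEEDEEDEEDEEDEEDEEDEEDEEDEEDEEDEEDEEDEEDEEDEEDEEDEEDEEDEEDEEDEEDEEDEEDEEDEEDEEDEEDEEDEEDEEDEEDEEDEEDEEDEEDEEDEEDEEDEEDEEDEEDEEDEEDEEDEEDEEDEEDEEDEEDEEDEEDEE  (243 'D')


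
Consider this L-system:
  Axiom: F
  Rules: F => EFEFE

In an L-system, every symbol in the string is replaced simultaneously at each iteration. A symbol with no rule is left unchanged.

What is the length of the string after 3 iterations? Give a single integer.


Step 0: length = 1
Step 1: length = 5
Step 2: length = 13
Step 3: length = 29

Answer: 29


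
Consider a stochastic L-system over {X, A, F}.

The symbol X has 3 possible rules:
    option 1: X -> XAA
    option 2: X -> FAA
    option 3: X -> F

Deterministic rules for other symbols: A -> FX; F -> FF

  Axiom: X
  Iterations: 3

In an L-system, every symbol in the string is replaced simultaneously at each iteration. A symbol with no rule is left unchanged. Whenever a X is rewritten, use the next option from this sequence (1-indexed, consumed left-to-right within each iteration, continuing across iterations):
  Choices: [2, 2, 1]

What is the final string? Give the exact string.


Step 0: X
Step 1: FAA  (used choices [2])
Step 2: FFFXFX  (used choices [])
Step 3: FFFFFFFAAFFXAA  (used choices [2, 1])

Answer: FFFFFFFAAFFXAA


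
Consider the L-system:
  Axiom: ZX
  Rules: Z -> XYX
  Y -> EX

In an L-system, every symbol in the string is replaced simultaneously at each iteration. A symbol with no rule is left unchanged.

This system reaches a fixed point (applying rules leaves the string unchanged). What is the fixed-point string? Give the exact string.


Answer: XEXXX

Derivation:
Step 0: ZX
Step 1: XYXX
Step 2: XEXXX
Step 3: XEXXX  (unchanged — fixed point at step 2)


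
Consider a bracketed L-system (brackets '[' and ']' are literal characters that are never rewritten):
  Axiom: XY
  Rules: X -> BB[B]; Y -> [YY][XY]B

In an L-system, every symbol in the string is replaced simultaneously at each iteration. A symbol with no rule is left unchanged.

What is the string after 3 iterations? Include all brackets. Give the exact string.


Answer: BB[B][[[YY][XY]B[YY][XY]B][BB[B][YY][XY]B]B[[YY][XY]B[YY][XY]B][BB[B][YY][XY]B]B][BB[B][[YY][XY]B[YY][XY]B][BB[B][YY][XY]B]B]B

Derivation:
Step 0: XY
Step 1: BB[B][YY][XY]B
Step 2: BB[B][[YY][XY]B[YY][XY]B][BB[B][YY][XY]B]B
Step 3: BB[B][[[YY][XY]B[YY][XY]B][BB[B][YY][XY]B]B[[YY][XY]B[YY][XY]B][BB[B][YY][XY]B]B][BB[B][[YY][XY]B[YY][XY]B][BB[B][YY][XY]B]B]B


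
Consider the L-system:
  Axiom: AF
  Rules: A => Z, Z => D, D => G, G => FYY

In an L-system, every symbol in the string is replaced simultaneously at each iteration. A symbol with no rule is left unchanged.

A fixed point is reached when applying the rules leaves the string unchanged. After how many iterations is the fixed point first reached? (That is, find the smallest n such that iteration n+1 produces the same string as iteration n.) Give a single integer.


Answer: 4

Derivation:
Step 0: AF
Step 1: ZF
Step 2: DF
Step 3: GF
Step 4: FYYF
Step 5: FYYF  (unchanged — fixed point at step 4)


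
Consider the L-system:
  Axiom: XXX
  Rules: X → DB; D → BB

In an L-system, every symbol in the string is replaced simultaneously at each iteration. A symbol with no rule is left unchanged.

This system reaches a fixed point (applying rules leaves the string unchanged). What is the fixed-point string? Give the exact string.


Answer: BBBBBBBBB

Derivation:
Step 0: XXX
Step 1: DBDBDB
Step 2: BBBBBBBBB
Step 3: BBBBBBBBB  (unchanged — fixed point at step 2)


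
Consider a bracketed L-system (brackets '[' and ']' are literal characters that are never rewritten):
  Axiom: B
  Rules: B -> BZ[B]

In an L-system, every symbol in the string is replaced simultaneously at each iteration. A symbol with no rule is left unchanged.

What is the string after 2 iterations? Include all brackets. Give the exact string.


Step 0: B
Step 1: BZ[B]
Step 2: BZ[B]Z[BZ[B]]

Answer: BZ[B]Z[BZ[B]]


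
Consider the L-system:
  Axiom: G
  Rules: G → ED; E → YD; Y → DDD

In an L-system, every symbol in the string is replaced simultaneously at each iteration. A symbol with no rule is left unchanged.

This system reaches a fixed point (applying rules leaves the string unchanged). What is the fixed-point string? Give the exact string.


Step 0: G
Step 1: ED
Step 2: YDD
Step 3: DDDDD
Step 4: DDDDD  (unchanged — fixed point at step 3)

Answer: DDDDD


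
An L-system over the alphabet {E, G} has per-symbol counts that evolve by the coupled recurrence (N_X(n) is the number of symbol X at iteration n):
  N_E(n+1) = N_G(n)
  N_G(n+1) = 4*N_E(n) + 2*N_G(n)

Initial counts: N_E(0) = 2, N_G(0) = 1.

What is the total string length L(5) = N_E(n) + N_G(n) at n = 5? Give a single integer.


Step 0: N_E=2, N_G=1, L=3
Step 1: N_E=1, N_G=10, L=11
Step 2: N_E=10, N_G=24, L=34
Step 3: N_E=24, N_G=88, L=112
Step 4: N_E=88, N_G=272, L=360
Step 5: N_E=272, N_G=896, L=1168

Answer: 1168


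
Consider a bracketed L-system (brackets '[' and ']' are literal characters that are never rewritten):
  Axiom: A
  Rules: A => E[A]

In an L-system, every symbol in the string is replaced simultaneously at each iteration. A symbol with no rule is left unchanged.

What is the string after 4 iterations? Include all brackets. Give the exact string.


Answer: E[E[E[E[A]]]]

Derivation:
Step 0: A
Step 1: E[A]
Step 2: E[E[A]]
Step 3: E[E[E[A]]]
Step 4: E[E[E[E[A]]]]


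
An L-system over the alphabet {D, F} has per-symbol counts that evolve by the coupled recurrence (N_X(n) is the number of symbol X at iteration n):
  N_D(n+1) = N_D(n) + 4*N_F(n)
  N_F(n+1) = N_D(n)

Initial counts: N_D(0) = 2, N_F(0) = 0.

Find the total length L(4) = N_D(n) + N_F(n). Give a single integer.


Step 0: N_D=2, N_F=0, L=2
Step 1: N_D=2, N_F=2, L=4
Step 2: N_D=10, N_F=2, L=12
Step 3: N_D=18, N_F=10, L=28
Step 4: N_D=58, N_F=18, L=76

Answer: 76


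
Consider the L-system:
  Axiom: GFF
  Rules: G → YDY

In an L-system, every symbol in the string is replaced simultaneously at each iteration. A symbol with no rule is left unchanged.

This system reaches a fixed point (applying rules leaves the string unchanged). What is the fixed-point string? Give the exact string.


Step 0: GFF
Step 1: YDYFF
Step 2: YDYFF  (unchanged — fixed point at step 1)

Answer: YDYFF


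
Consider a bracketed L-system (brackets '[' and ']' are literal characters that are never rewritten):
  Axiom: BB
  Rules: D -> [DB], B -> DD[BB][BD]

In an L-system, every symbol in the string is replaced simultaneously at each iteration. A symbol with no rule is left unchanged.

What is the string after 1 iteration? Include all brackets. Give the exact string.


Step 0: BB
Step 1: DD[BB][BD]DD[BB][BD]

Answer: DD[BB][BD]DD[BB][BD]


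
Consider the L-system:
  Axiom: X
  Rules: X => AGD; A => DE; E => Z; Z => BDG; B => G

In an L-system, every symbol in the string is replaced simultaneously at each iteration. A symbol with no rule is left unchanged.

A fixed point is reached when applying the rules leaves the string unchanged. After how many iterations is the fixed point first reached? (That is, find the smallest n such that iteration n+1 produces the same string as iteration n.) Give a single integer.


Answer: 5

Derivation:
Step 0: X
Step 1: AGD
Step 2: DEGD
Step 3: DZGD
Step 4: DBDGGD
Step 5: DGDGGD
Step 6: DGDGGD  (unchanged — fixed point at step 5)


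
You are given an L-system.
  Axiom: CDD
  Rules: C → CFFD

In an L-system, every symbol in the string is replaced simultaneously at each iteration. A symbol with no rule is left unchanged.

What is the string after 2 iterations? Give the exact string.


Step 0: CDD
Step 1: CFFDDD
Step 2: CFFDFFDDD

Answer: CFFDFFDDD


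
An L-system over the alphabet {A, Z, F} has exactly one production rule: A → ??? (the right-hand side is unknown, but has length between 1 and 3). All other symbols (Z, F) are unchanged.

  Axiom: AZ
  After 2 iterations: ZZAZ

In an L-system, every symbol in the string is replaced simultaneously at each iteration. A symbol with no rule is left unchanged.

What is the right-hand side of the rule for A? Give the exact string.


Answer: ZA

Derivation:
Trying A → ZA:
  Step 0: AZ
  Step 1: ZAZ
  Step 2: ZZAZ
Matches the given result.


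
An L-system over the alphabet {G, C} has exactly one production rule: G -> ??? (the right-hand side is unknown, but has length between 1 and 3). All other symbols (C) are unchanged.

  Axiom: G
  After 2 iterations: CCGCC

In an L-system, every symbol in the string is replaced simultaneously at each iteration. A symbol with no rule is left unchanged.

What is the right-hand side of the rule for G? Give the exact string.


Answer: CGC

Derivation:
Trying G -> CGC:
  Step 0: G
  Step 1: CGC
  Step 2: CCGCC
Matches the given result.


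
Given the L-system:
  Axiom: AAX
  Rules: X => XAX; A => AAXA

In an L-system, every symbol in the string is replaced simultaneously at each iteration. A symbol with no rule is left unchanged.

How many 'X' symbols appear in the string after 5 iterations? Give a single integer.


Final string: AAXAAAXAXAXAAXAAAXAAAXAXAXAAXAXAXAAXAXAXAAXAAAXAXAXAAXAAAXAAAXAXAXAAXAAAXAAAXAXAXAAXAXAXAAXAXAXAAXAAAXAXAXAAXAXAXAAXAXAXAAXAAAXAXAXAAXAXAXAAXAXAXAAXAAAXAXAXAAXAAAXAAAXAXAXAAXAXAXAAXAXAXAAXAAAXAXAXAAXAAAXAAAXAXAXAAXAAAXAAAXAXAXAAXAXAXAAXAXAXAAXAAAXAXAXAAXAAAXAAAXAXAXAAXAAAXAAAXAXAXAAXAXAXAAXAXAXAAXAAAXAXAXAAXAXAXAAXAXAXAAXAAAXAXAXAAXAXAXAAXAXAXAAXAAAXAXAXAAXAAAXAAAXAXAXAAXAXAXAAXAXAXAAXAAAXAXAXAAXAXAXAAXAXAXAAXAAAXAXAXAAXAXAXAAXAXAXAAXAAAXAXAXAAXAAAXAAAXAXAXAAXAXAXAAXAXAXAAXAAAXAXAXAAXAXAXAAXAXAXAAXAAAXAXAXAAXAXAXAAXAXAXAAXAAAXAXAXAAXAAAXAAAXAXAXAAXAXAXAAXAXAXAAXAAAXAXAXAAXAAAXAAAXAXAXAAXAAAXAAAXAXAXAAXAXAXAAXAXAXAAXAAAXAXAXAAXAXAXAAXAXAXAAXAAAXAXAXAAXAXAXAAXAXAXAAXAAAXAXAXAAXAAAXAAAXAXAXAAXAXAXAAXAXAXAAXAAAXAXAXAAXAAAXAAAXAXAXAAXAAAXAAAXAXAXAAXAXAXAAXAXAXAAXAAAXAXAXAAXAAAXAAAXAXAXAAXAAAXAAAXAXAXAAXAXAXAAXAXAXAAXAAAXAXAXAAXAXAXAAXAXAXAAXAAAXAXAXAAXAXAXAAXAXAXAAXAAAXAXAXAAXAAAXAAAXAXAXAAXAXAXAAXAXAXAAXAAAXAXAXAAXAAAXAAAXAXAXAAXAAAXAAAXAXAXAAXAXAXAAXAXAXAAXAAAXAXAXAAXAAAXAAAXAXAXAAXAAAXAAAXAXAXAAXAXAXAAXAXAXAAXAAAXAXAXAAXAXAXAAXAXAXAAXAAAXAXAXAAXAXAXAAXAXAXAAXAAAXAXAXAAXAAAXAAAXAXAXAAXAXAXAAXAXAXAAXAAAXAXAXAAXAXAXAAXAXAXAAXAAAXAXAXAAXAXAXAAXAXAXAAXAAAXAXAXAAXAAAXAAAXAXAXAAXAXAXAAXAXAXAAXAAAXAXAXAAXAXAXAAXAXAXAAXAAAXAXAXAAXAXAXAAXAXAXAAXAAAXAXAXAAXAAAXAAAXAXAXAAXAXAXAAXAXAXAAXAAAXAXAXAAXAAAXAAAXAXAXAAXAAAXAAAXAXAXAAXAXAXAAXAXAXAAXAAAXAXAXAAXAXAXAAXAXAXAAXAAAXAXAXAAXAXAXAAXAXAXAAXAAAXAXAXAAXAAAXAAAXAXAXAAXAXAXAAXAXAXAAXAAAXAXAXAAXAXAXAAXAXAXAAXAAAXAXAXAAXAXAXAAXAXAXAAXAAAXAXAXAAXAAAXAAAXAXAXAAXAXAXAAXAXAXAAXAAAXAXAXAAXAXAXAAXAXAXAAXAAAXAXAXAAXAXAXAAXAXAXAAXAAAXAXAXAAXAAAXAAAXAXAXAAXAXAXAAXAXAXAAXAAAXAXAXAAXAAAXAAAXAXAXAAXAAAXAAAXAXAXAAXAXAXAAXAXAXAAXAAAXAXAXAAXAXAXAAXAXAXAAXAAAXAXAXAAXAXAXAAXAXAXAAXAAAXAXAXAAXAAAXAAAXAXAXAAXAXAXAAXAXAXAAXAAAXAXAXAAXAXAXAAXAXAXAAXAAAXAXAXAAXAXAXAAXAXAXAAXAAAXAXAXAAXAAAXAAAXAXAXAAXAXAXAAXAXAXAAXAAAXAXAXAAXAXAXAAXAXAXAAXAAAXAXAXAAXAXAXAAXAXAX
Count of 'X': 725

Answer: 725


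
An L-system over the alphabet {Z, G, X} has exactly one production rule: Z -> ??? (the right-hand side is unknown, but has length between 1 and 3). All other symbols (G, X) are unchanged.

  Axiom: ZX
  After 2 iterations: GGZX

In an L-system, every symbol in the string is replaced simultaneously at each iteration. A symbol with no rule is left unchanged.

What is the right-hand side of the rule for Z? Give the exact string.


Answer: GZ

Derivation:
Trying Z -> GZ:
  Step 0: ZX
  Step 1: GZX
  Step 2: GGZX
Matches the given result.


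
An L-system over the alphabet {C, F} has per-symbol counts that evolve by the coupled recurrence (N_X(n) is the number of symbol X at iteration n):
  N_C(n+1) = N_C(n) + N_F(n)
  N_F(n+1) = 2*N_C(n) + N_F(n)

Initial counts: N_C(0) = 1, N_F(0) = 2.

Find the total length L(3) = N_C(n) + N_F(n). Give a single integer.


Step 0: N_C=1, N_F=2, L=3
Step 1: N_C=3, N_F=4, L=7
Step 2: N_C=7, N_F=10, L=17
Step 3: N_C=17, N_F=24, L=41

Answer: 41


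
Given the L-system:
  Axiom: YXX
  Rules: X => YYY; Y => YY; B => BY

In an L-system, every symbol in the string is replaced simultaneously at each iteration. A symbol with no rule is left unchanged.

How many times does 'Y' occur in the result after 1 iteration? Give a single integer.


Answer: 8

Derivation:
Step 0: YXX  (1 'Y')
Step 1: YYYYYYYY  (8 'Y')


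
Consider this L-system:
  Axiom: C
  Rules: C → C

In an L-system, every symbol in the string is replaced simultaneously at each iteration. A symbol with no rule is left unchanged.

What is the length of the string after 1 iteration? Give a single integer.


Step 0: length = 1
Step 1: length = 1

Answer: 1


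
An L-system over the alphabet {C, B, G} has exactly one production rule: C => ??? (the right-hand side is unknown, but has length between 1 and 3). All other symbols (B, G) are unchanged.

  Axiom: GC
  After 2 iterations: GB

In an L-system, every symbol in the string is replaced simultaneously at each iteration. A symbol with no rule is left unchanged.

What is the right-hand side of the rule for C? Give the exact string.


Trying C => B:
  Step 0: GC
  Step 1: GB
  Step 2: GB
Matches the given result.

Answer: B


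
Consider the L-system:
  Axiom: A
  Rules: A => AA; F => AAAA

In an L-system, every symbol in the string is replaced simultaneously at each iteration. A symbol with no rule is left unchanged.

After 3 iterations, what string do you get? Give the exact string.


Step 0: A
Step 1: AA
Step 2: AAAA
Step 3: AAAAAAAA

Answer: AAAAAAAA


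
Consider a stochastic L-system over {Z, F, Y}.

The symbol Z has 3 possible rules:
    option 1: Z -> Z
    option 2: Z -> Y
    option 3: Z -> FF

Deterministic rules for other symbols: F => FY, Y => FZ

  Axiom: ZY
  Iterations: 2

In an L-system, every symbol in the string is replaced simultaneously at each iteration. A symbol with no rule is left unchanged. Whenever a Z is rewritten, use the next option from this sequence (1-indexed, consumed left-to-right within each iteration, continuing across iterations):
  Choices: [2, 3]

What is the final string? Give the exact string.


Step 0: ZY
Step 1: YFZ  (used choices [2])
Step 2: FZFYFF  (used choices [3])

Answer: FZFYFF


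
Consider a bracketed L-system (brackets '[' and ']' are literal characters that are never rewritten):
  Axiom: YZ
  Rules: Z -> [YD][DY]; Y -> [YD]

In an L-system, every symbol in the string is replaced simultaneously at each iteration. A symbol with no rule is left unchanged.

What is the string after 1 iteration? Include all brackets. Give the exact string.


Answer: [YD][YD][DY]

Derivation:
Step 0: YZ
Step 1: [YD][YD][DY]


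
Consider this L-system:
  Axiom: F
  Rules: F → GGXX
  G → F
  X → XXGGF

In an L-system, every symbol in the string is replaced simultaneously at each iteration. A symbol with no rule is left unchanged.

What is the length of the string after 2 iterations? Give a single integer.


Answer: 12

Derivation:
Step 0: length = 1
Step 1: length = 4
Step 2: length = 12


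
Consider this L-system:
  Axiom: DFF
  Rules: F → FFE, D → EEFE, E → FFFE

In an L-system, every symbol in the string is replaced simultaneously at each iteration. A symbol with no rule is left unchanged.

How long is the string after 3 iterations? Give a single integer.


Answer: 115

Derivation:
Step 0: length = 3
Step 1: length = 10
Step 2: length = 35
Step 3: length = 115


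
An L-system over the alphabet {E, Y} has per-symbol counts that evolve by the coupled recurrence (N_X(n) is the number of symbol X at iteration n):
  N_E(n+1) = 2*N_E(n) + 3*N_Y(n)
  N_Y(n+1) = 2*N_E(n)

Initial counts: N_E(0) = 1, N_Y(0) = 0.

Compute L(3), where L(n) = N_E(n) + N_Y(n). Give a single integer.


Answer: 52

Derivation:
Step 0: N_E=1, N_Y=0, L=1
Step 1: N_E=2, N_Y=2, L=4
Step 2: N_E=10, N_Y=4, L=14
Step 3: N_E=32, N_Y=20, L=52


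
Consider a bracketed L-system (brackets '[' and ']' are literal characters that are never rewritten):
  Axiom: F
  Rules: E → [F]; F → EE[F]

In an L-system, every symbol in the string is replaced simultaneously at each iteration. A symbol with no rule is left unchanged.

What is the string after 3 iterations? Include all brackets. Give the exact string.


Step 0: F
Step 1: EE[F]
Step 2: [F][F][EE[F]]
Step 3: [EE[F]][EE[F]][[F][F][EE[F]]]

Answer: [EE[F]][EE[F]][[F][F][EE[F]]]


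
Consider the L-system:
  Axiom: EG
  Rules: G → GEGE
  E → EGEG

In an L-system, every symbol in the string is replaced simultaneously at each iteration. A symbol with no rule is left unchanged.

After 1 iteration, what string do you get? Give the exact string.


Answer: EGEGGEGE

Derivation:
Step 0: EG
Step 1: EGEGGEGE


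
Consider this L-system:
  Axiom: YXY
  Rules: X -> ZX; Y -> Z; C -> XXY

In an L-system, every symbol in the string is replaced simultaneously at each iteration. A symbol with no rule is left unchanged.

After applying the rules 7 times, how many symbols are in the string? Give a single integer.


Step 0: length = 3
Step 1: length = 4
Step 2: length = 5
Step 3: length = 6
Step 4: length = 7
Step 5: length = 8
Step 6: length = 9
Step 7: length = 10

Answer: 10


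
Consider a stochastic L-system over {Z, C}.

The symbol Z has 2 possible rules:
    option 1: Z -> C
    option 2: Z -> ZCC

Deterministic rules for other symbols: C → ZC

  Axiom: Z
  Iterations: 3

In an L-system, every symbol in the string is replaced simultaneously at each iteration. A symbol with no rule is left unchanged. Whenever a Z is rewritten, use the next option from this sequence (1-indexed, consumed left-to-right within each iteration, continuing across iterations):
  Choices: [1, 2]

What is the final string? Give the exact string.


Answer: ZCCZC

Derivation:
Step 0: Z
Step 1: C  (used choices [1])
Step 2: ZC  (used choices [])
Step 3: ZCCZC  (used choices [2])


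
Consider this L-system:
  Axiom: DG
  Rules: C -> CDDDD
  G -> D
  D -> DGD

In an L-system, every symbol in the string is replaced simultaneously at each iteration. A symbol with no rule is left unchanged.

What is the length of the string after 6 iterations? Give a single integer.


Step 0: length = 2
Step 1: length = 4
Step 2: length = 10
Step 3: length = 24
Step 4: length = 58
Step 5: length = 140
Step 6: length = 338

Answer: 338


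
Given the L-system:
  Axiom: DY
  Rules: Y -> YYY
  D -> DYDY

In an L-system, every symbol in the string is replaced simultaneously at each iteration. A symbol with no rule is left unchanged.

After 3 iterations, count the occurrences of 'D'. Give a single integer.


Step 0: DY  (1 'D')
Step 1: DYDYYYY  (2 'D')
Step 2: DYDYYYYDYDYYYYYYYYYYYYY  (4 'D')
Step 3: DYDYYYYDYDYYYYYYYYYYYYYDYDYYYYDYDYYYYYYYYYYYYYYYYYYYYYYYYYYYYYYYYYYYYYYYY  (8 'D')

Answer: 8


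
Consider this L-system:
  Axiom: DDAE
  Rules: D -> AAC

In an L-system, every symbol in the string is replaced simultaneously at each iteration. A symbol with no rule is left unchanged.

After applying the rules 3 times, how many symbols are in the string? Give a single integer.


Answer: 8

Derivation:
Step 0: length = 4
Step 1: length = 8
Step 2: length = 8
Step 3: length = 8


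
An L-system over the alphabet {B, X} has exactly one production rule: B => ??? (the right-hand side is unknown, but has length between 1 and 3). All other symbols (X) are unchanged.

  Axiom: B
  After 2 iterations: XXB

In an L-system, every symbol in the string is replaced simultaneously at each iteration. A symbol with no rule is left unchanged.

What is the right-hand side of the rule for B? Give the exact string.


Trying B => XB:
  Step 0: B
  Step 1: XB
  Step 2: XXB
Matches the given result.

Answer: XB


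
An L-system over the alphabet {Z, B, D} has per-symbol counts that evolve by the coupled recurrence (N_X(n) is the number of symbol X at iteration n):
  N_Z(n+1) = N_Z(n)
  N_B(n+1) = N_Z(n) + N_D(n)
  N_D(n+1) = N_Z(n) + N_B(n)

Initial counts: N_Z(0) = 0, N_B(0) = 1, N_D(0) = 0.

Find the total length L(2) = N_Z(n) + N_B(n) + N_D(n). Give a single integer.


Answer: 1

Derivation:
Step 0: N_Z=0, N_B=1, N_D=0, L=1
Step 1: N_Z=0, N_B=0, N_D=1, L=1
Step 2: N_Z=0, N_B=1, N_D=0, L=1


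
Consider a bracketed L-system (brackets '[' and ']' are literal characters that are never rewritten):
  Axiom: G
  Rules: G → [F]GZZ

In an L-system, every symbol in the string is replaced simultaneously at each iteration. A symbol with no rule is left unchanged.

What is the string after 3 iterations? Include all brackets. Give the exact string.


Step 0: G
Step 1: [F]GZZ
Step 2: [F][F]GZZZZ
Step 3: [F][F][F]GZZZZZZ

Answer: [F][F][F]GZZZZZZ


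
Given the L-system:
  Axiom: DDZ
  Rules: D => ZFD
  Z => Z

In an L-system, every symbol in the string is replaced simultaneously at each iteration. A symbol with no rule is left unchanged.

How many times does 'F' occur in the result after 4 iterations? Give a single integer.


Step 0: DDZ  (0 'F')
Step 1: ZFDZFDZ  (2 'F')
Step 2: ZFZFDZFZFDZ  (4 'F')
Step 3: ZFZFZFDZFZFZFDZ  (6 'F')
Step 4: ZFZFZFZFDZFZFZFZFDZ  (8 'F')

Answer: 8


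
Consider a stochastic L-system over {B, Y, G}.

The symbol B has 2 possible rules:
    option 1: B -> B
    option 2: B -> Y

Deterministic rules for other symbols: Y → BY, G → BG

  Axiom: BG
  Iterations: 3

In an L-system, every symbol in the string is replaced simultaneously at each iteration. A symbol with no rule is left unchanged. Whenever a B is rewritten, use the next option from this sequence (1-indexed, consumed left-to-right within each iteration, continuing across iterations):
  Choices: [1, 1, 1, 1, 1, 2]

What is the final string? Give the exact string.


Step 0: BG
Step 1: BBG  (used choices [1])
Step 2: BBBG  (used choices [1, 1])
Step 3: BBYBG  (used choices [1, 1, 2])

Answer: BBYBG


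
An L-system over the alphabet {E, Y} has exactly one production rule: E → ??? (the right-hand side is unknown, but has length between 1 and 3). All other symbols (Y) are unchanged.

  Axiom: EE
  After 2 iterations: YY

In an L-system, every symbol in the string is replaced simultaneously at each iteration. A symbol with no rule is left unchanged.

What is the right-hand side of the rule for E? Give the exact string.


Trying E → Y:
  Step 0: EE
  Step 1: YY
  Step 2: YY
Matches the given result.

Answer: Y


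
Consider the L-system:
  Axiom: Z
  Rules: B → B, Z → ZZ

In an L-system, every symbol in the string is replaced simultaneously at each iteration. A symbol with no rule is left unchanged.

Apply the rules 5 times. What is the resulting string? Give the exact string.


Step 0: Z
Step 1: ZZ
Step 2: ZZZZ
Step 3: ZZZZZZZZ
Step 4: ZZZZZZZZZZZZZZZZ
Step 5: ZZZZZZZZZZZZZZZZZZZZZZZZZZZZZZZZ

Answer: ZZZZZZZZZZZZZZZZZZZZZZZZZZZZZZZZ


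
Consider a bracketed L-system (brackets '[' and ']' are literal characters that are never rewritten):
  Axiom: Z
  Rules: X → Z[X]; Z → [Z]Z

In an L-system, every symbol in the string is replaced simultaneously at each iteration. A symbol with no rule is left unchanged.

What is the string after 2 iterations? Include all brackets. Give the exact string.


Step 0: Z
Step 1: [Z]Z
Step 2: [[Z]Z][Z]Z

Answer: [[Z]Z][Z]Z


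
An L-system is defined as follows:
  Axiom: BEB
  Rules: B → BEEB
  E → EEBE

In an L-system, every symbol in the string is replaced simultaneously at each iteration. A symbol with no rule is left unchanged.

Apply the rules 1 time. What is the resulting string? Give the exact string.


Answer: BEEBEEBEBEEB

Derivation:
Step 0: BEB
Step 1: BEEBEEBEBEEB


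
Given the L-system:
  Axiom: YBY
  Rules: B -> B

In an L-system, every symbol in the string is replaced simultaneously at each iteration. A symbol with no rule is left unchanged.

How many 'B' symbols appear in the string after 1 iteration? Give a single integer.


Step 0: YBY  (1 'B')
Step 1: YBY  (1 'B')

Answer: 1


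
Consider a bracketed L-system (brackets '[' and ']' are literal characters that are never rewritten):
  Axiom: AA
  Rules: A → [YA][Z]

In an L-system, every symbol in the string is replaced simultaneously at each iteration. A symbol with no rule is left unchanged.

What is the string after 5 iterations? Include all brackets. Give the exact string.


Answer: [Y[Y[Y[Y[YA][Z]][Z]][Z]][Z]][Z][Y[Y[Y[Y[YA][Z]][Z]][Z]][Z]][Z]

Derivation:
Step 0: AA
Step 1: [YA][Z][YA][Z]
Step 2: [Y[YA][Z]][Z][Y[YA][Z]][Z]
Step 3: [Y[Y[YA][Z]][Z]][Z][Y[Y[YA][Z]][Z]][Z]
Step 4: [Y[Y[Y[YA][Z]][Z]][Z]][Z][Y[Y[Y[YA][Z]][Z]][Z]][Z]
Step 5: [Y[Y[Y[Y[YA][Z]][Z]][Z]][Z]][Z][Y[Y[Y[Y[YA][Z]][Z]][Z]][Z]][Z]


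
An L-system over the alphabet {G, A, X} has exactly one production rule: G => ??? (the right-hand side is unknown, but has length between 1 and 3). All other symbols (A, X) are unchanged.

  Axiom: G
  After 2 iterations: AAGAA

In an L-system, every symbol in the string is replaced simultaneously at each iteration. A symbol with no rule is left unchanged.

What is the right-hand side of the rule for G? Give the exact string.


Answer: AGA

Derivation:
Trying G => AGA:
  Step 0: G
  Step 1: AGA
  Step 2: AAGAA
Matches the given result.


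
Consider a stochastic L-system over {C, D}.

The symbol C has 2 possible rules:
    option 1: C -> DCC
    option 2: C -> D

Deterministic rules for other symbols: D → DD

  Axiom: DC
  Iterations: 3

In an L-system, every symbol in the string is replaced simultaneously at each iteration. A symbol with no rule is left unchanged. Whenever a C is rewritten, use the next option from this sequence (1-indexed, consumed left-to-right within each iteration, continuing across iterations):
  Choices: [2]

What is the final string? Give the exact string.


Step 0: DC
Step 1: DDD  (used choices [2])
Step 2: DDDDDD  (used choices [])
Step 3: DDDDDDDDDDDD  (used choices [])

Answer: DDDDDDDDDDDD


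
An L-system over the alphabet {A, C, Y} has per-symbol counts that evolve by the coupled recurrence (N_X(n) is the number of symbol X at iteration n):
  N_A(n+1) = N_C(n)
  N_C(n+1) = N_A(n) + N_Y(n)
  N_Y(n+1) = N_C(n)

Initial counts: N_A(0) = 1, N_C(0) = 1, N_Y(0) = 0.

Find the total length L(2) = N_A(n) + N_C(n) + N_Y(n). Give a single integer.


Step 0: N_A=1, N_C=1, N_Y=0, L=2
Step 1: N_A=1, N_C=1, N_Y=1, L=3
Step 2: N_A=1, N_C=2, N_Y=1, L=4

Answer: 4


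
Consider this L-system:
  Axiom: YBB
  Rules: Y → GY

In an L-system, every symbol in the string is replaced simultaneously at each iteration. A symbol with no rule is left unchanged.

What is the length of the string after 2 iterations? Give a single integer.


Step 0: length = 3
Step 1: length = 4
Step 2: length = 5

Answer: 5


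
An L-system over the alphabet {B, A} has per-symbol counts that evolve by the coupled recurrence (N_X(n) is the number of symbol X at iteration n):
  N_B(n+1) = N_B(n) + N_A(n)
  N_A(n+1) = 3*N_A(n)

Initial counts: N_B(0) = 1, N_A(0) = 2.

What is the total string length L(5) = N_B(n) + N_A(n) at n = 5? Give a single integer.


Answer: 729

Derivation:
Step 0: N_B=1, N_A=2, L=3
Step 1: N_B=3, N_A=6, L=9
Step 2: N_B=9, N_A=18, L=27
Step 3: N_B=27, N_A=54, L=81
Step 4: N_B=81, N_A=162, L=243
Step 5: N_B=243, N_A=486, L=729


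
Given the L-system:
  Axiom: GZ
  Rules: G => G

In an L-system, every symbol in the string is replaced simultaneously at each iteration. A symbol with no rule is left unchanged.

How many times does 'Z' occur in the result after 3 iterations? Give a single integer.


Step 0: GZ  (1 'Z')
Step 1: GZ  (1 'Z')
Step 2: GZ  (1 'Z')
Step 3: GZ  (1 'Z')

Answer: 1


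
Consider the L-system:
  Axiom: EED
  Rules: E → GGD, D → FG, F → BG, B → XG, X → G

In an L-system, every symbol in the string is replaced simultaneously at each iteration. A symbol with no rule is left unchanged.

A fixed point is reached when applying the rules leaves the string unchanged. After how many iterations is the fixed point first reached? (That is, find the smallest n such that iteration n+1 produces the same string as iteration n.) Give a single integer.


Step 0: EED
Step 1: GGDGGDFG
Step 2: GGFGGGFGBGG
Step 3: GGBGGGGBGGXGGG
Step 4: GGXGGGGGXGGGGGGG
Step 5: GGGGGGGGGGGGGGGG
Step 6: GGGGGGGGGGGGGGGG  (unchanged — fixed point at step 5)

Answer: 5


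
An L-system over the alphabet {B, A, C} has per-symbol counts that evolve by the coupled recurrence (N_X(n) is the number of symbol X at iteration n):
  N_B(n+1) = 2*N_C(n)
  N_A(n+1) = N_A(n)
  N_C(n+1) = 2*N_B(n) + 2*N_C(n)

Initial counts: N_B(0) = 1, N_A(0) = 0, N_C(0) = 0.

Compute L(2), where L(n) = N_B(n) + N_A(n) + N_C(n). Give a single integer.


Step 0: N_B=1, N_A=0, N_C=0, L=1
Step 1: N_B=0, N_A=0, N_C=2, L=2
Step 2: N_B=4, N_A=0, N_C=4, L=8

Answer: 8


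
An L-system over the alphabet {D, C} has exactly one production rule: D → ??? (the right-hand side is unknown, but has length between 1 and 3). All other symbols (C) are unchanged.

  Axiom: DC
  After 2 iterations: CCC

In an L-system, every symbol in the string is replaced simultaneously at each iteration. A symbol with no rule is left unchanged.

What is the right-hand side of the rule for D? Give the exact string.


Trying D → CC:
  Step 0: DC
  Step 1: CCC
  Step 2: CCC
Matches the given result.

Answer: CC


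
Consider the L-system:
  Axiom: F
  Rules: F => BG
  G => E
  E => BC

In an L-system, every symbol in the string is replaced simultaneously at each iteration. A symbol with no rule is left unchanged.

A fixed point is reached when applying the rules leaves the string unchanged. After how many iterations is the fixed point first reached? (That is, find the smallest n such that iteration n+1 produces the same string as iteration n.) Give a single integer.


Answer: 3

Derivation:
Step 0: F
Step 1: BG
Step 2: BE
Step 3: BBC
Step 4: BBC  (unchanged — fixed point at step 3)


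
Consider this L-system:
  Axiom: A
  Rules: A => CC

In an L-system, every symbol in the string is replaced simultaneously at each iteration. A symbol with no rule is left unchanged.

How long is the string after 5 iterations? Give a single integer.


Answer: 2

Derivation:
Step 0: length = 1
Step 1: length = 2
Step 2: length = 2
Step 3: length = 2
Step 4: length = 2
Step 5: length = 2


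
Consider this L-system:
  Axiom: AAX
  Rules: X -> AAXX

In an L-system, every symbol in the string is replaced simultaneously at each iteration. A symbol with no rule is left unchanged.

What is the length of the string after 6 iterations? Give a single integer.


Step 0: length = 3
Step 1: length = 6
Step 2: length = 12
Step 3: length = 24
Step 4: length = 48
Step 5: length = 96
Step 6: length = 192

Answer: 192


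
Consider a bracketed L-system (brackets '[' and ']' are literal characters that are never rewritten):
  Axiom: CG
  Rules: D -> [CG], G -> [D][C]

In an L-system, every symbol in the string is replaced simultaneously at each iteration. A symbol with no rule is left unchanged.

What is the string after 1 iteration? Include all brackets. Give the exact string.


Answer: C[D][C]

Derivation:
Step 0: CG
Step 1: C[D][C]


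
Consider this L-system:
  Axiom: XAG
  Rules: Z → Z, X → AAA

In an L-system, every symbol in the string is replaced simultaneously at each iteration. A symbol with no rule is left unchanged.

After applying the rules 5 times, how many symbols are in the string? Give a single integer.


Step 0: length = 3
Step 1: length = 5
Step 2: length = 5
Step 3: length = 5
Step 4: length = 5
Step 5: length = 5

Answer: 5


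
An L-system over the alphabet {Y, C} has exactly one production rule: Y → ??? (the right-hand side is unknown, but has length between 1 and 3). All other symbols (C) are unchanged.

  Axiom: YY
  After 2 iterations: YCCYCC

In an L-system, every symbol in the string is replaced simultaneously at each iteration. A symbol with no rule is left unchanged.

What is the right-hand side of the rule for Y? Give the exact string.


Answer: YC

Derivation:
Trying Y → YC:
  Step 0: YY
  Step 1: YCYC
  Step 2: YCCYCC
Matches the given result.


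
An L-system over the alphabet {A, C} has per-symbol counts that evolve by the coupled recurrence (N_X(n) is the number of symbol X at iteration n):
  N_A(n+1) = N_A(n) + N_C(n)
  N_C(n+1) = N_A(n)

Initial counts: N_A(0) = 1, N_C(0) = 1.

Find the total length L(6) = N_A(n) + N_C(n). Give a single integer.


Answer: 34

Derivation:
Step 0: N_A=1, N_C=1, L=2
Step 1: N_A=2, N_C=1, L=3
Step 2: N_A=3, N_C=2, L=5
Step 3: N_A=5, N_C=3, L=8
Step 4: N_A=8, N_C=5, L=13
Step 5: N_A=13, N_C=8, L=21
Step 6: N_A=21, N_C=13, L=34


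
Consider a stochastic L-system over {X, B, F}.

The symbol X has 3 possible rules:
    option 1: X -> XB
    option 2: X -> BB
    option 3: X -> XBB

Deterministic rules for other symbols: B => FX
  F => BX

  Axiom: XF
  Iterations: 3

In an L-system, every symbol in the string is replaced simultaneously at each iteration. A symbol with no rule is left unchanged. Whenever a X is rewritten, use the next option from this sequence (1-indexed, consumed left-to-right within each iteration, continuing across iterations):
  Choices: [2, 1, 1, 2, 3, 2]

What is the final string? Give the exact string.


Step 0: XF
Step 1: BBBX  (used choices [2])
Step 2: FXFXFXXB  (used choices [1])
Step 3: BXXBBXBBBXXBBBBFX  (used choices [1, 2, 3, 2])

Answer: BXXBBXBBBXXBBBBFX


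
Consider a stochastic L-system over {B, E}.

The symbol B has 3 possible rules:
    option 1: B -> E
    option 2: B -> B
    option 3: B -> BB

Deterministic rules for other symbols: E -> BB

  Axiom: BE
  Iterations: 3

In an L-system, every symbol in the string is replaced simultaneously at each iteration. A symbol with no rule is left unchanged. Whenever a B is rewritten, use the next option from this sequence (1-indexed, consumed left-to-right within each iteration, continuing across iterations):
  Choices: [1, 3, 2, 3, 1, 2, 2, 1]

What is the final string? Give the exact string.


Step 0: BE
Step 1: EBB  (used choices [1])
Step 2: BBBBB  (used choices [3, 2])
Step 3: BBEBBE  (used choices [3, 1, 2, 2, 1])

Answer: BBEBBE


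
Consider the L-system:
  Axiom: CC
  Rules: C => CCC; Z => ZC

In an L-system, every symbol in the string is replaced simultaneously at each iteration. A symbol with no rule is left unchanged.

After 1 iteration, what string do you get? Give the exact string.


Step 0: CC
Step 1: CCCCCC

Answer: CCCCCC


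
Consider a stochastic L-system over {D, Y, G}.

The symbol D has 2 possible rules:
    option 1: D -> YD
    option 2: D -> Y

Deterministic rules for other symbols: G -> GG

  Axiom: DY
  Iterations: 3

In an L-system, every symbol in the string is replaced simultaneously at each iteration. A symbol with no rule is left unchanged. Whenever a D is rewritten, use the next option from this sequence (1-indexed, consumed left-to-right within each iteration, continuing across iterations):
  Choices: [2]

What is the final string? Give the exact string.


Step 0: DY
Step 1: YY  (used choices [2])
Step 2: YY  (used choices [])
Step 3: YY  (used choices [])

Answer: YY


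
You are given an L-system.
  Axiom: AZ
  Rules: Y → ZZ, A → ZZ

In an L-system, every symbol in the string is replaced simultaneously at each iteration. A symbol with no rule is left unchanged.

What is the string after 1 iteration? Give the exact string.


Step 0: AZ
Step 1: ZZZ

Answer: ZZZ


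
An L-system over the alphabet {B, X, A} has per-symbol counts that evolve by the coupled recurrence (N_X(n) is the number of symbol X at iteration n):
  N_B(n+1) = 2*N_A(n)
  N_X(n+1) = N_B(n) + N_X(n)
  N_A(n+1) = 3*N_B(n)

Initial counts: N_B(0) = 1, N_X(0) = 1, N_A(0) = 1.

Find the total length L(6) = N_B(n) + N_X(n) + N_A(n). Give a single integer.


Step 0: N_B=1, N_X=1, N_A=1, L=3
Step 1: N_B=2, N_X=2, N_A=3, L=7
Step 2: N_B=6, N_X=4, N_A=6, L=16
Step 3: N_B=12, N_X=10, N_A=18, L=40
Step 4: N_B=36, N_X=22, N_A=36, L=94
Step 5: N_B=72, N_X=58, N_A=108, L=238
Step 6: N_B=216, N_X=130, N_A=216, L=562

Answer: 562


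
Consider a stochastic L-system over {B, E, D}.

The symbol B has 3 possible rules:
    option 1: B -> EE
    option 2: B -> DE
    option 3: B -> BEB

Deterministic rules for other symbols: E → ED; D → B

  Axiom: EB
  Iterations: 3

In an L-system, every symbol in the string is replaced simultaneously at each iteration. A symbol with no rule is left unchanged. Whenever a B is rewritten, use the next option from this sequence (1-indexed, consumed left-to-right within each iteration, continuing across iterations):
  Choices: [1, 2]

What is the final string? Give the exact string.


Answer: EDBDEEDBEDB

Derivation:
Step 0: EB
Step 1: EDEE  (used choices [1])
Step 2: EDBEDED  (used choices [])
Step 3: EDBDEEDBEDB  (used choices [2])


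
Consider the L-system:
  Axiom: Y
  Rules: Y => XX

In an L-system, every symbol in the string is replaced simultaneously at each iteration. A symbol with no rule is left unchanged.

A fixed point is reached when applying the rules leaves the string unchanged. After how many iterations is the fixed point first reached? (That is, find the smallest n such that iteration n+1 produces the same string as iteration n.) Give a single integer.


Step 0: Y
Step 1: XX
Step 2: XX  (unchanged — fixed point at step 1)

Answer: 1


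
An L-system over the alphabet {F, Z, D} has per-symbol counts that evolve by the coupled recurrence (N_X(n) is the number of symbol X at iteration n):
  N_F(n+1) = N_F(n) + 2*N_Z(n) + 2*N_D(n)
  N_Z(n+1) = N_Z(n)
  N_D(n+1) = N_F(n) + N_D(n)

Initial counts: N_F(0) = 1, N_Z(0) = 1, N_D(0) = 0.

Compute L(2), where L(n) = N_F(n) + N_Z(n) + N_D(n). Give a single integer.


Step 0: N_F=1, N_Z=1, N_D=0, L=2
Step 1: N_F=3, N_Z=1, N_D=1, L=5
Step 2: N_F=7, N_Z=1, N_D=4, L=12

Answer: 12


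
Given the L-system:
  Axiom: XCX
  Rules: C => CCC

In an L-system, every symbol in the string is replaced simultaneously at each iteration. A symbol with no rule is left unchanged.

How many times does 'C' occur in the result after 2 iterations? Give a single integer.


Step 0: XCX  (1 'C')
Step 1: XCCCX  (3 'C')
Step 2: XCCCCCCCCCX  (9 'C')

Answer: 9


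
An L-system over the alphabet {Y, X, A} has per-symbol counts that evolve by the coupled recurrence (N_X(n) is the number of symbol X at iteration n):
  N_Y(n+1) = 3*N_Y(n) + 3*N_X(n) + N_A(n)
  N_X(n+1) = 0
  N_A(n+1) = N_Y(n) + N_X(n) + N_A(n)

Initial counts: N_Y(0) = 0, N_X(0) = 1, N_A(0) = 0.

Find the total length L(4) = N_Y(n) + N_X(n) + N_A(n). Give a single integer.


Answer: 164

Derivation:
Step 0: N_Y=0, N_X=1, N_A=0, L=1
Step 1: N_Y=3, N_X=0, N_A=1, L=4
Step 2: N_Y=10, N_X=0, N_A=4, L=14
Step 3: N_Y=34, N_X=0, N_A=14, L=48
Step 4: N_Y=116, N_X=0, N_A=48, L=164
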